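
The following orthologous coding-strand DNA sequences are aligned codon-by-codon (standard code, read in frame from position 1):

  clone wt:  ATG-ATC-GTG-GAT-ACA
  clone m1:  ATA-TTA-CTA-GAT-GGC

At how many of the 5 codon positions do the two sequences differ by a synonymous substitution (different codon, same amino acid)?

0

Codon 1: ATG Met / ATA Ile — nonsynonymous.
Codon 2: ATC Ile / TTA Leu — nonsynonymous.
Codon 3: GTG Val / CTA Leu — nonsynonymous.
Codon 4: GAT Asp / GAT Asp — identical.
Codon 5: ACA Thr / GGC Gly — nonsynonymous.
Synonymous differences: 0.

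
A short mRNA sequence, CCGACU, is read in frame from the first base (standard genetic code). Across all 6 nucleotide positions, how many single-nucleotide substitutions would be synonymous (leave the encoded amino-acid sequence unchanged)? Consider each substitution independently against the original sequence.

6

Codon 1 (CCG, Pro): 3 synonymous substitutions.
Codon 2 (ACU, Thr): 3 synonymous substitutions.
Total: 3 + 3 = 6.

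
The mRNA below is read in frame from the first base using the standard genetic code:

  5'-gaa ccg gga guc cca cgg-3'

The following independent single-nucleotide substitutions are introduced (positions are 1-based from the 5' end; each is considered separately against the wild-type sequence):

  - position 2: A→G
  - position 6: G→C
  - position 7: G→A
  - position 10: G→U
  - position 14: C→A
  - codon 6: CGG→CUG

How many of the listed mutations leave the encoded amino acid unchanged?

1

Codon 1: GAA (Glu) → GGA (Gly) — missense.
Codon 2: CCG (Pro) → CCC (Pro) — synonymous.
Codon 3: GGA (Gly) → AGA (Arg) — missense.
Codon 4: GUC (Val) → UUC (Phe) — missense.
Codon 5: CCA (Pro) → CAA (Gln) — missense.
Codon 6: CGG (Arg) → CUG (Leu) — missense.
Synonymous: 1 of 6.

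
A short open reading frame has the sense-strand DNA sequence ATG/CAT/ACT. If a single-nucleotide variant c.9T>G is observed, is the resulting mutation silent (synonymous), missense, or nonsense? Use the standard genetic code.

Position 9 falls in codon 3: ACT → Thr.
After the substitution the codon is ACG → Thr.
Both encode Thr, so the change is synonymous.

silent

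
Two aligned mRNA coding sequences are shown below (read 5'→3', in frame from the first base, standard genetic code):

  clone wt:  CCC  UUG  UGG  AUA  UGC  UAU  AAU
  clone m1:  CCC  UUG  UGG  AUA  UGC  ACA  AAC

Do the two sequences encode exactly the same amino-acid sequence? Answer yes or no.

no

Codon 1: CCC Pro / CCC Pro — identical.
Codon 2: UUG Leu / UUG Leu — identical.
Codon 3: UGG Trp / UGG Trp — identical.
Codon 4: AUA Ile / AUA Ile — identical.
Codon 5: UGC Cys / UGC Cys — identical.
Codon 6: UAU Tyr / ACA Thr — nonsynonymous.
Codon 7: AAU Asn / AAC Asn — synonymous.
Nonsynonymous differences: 1 → different protein.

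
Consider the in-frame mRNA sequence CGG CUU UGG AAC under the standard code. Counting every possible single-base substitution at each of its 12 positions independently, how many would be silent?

Codon 1 (CGG, Arg): 4 synonymous substitutions.
Codon 2 (CUU, Leu): 3 synonymous substitutions.
Codon 3 (UGG, Trp): 0 synonymous substitutions.
Codon 4 (AAC, Asn): 1 synonymous substitution.
Total: 4 + 3 + 0 + 1 = 8.

8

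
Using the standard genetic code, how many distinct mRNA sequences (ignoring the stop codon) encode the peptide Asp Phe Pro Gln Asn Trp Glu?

Asp: 2 codons.
Phe: 2 codons.
Pro: 4 codons.
Gln: 2 codons.
Asn: 2 codons.
Trp: 1 codon.
Glu: 2 codons.
2 × 2 × 4 × 2 × 2 × 1 × 2 = 128.

128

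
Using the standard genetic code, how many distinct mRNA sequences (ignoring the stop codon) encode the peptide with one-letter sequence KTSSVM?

Lys: 2 codons.
Thr: 4 codons.
Ser: 6 codons.
Ser: 6 codons.
Val: 4 codons.
Met: 1 codon.
2 × 4 × 6 × 6 × 4 × 1 = 1152.

1152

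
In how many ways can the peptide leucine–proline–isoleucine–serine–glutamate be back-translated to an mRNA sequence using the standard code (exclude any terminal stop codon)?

Leu: 6 codons.
Pro: 4 codons.
Ile: 3 codons.
Ser: 6 codons.
Glu: 2 codons.
6 × 4 × 3 × 6 × 2 = 864.

864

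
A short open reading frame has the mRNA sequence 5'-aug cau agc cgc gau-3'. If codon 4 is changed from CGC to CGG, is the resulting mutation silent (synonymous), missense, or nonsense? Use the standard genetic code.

silent

Position 12 falls in codon 4: CGC → Arg.
After the substitution the codon is CGG → Arg.
Both encode Arg, so the change is synonymous.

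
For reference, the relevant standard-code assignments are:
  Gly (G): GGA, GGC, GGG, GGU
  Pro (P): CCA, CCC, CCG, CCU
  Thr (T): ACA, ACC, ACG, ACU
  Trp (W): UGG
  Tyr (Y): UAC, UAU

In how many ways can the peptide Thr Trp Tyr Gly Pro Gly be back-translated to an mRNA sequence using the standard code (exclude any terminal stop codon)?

Thr: 4 codons.
Trp: 1 codon.
Tyr: 2 codons.
Gly: 4 codons.
Pro: 4 codons.
Gly: 4 codons.
4 × 1 × 2 × 4 × 4 × 4 = 512.

512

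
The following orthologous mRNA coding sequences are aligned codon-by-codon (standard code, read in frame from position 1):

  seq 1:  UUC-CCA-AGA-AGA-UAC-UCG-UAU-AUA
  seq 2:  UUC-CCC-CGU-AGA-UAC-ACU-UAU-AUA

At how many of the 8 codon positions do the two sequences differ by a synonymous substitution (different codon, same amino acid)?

2

Codon 1: UUC Phe / UUC Phe — identical.
Codon 2: CCA Pro / CCC Pro — synonymous.
Codon 3: AGA Arg / CGU Arg — synonymous.
Codon 4: AGA Arg / AGA Arg — identical.
Codon 5: UAC Tyr / UAC Tyr — identical.
Codon 6: UCG Ser / ACU Thr — nonsynonymous.
Codon 7: UAU Tyr / UAU Tyr — identical.
Codon 8: AUA Ile / AUA Ile — identical.
Synonymous differences: 2.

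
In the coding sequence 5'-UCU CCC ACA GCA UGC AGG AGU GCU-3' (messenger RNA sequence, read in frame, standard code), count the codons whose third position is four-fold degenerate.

Codon 1 UCU (Ser): third position 4-fold.
Codon 2 CCC (Pro): third position 4-fold.
Codon 3 ACA (Thr): third position 4-fold.
Codon 4 GCA (Ala): third position 4-fold.
Codon 5 UGC (Cys): third position 2-fold.
Codon 6 AGG (Arg): third position 2-fold.
Codon 7 AGU (Ser): third position 2-fold.
Codon 8 GCU (Ala): third position 4-fold.
Four-fold degenerate third positions: 5.

5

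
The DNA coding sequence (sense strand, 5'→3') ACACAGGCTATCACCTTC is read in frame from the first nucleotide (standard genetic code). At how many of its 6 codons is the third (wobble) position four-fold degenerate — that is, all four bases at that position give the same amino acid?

3

Codon 1 ACA (Thr): third position 4-fold.
Codon 2 CAG (Gln): third position 2-fold.
Codon 3 GCT (Ala): third position 4-fold.
Codon 4 ATC (Ile): third position 3-fold.
Codon 5 ACC (Thr): third position 4-fold.
Codon 6 TTC (Phe): third position 2-fold.
Four-fold degenerate third positions: 3.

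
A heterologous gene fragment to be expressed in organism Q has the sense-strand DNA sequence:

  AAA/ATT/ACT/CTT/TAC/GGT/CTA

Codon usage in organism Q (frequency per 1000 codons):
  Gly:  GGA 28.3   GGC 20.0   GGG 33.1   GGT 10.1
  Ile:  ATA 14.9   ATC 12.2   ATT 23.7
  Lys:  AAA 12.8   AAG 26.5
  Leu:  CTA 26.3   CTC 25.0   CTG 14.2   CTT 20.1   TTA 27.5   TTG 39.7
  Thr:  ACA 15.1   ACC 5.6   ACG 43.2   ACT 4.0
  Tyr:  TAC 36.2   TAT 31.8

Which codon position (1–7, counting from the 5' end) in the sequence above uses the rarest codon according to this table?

Codon 1 AAA (Lys): 12.8 per 1000.
Codon 2 ATT (Ile): 23.7 per 1000.
Codon 3 ACT (Thr): 4.0 per 1000.
Codon 4 CTT (Leu): 20.1 per 1000.
Codon 5 TAC (Tyr): 36.2 per 1000.
Codon 6 GGT (Gly): 10.1 per 1000.
Codon 7 CTA (Leu): 26.3 per 1000.
Lowest frequency is 4.0 at codon 3.

3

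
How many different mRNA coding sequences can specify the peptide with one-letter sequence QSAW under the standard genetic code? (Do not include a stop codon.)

48

Gln: 2 codons.
Ser: 6 codons.
Ala: 4 codons.
Trp: 1 codon.
2 × 6 × 4 × 1 = 48.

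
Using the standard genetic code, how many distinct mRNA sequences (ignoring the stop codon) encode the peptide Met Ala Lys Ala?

32

Met: 1 codon.
Ala: 4 codons.
Lys: 2 codons.
Ala: 4 codons.
1 × 4 × 2 × 4 = 32.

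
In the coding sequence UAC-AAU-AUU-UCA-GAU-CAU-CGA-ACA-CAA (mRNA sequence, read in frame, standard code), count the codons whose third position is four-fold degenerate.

3

Codon 1 UAC (Tyr): third position 2-fold.
Codon 2 AAU (Asn): third position 2-fold.
Codon 3 AUU (Ile): third position 3-fold.
Codon 4 UCA (Ser): third position 4-fold.
Codon 5 GAU (Asp): third position 2-fold.
Codon 6 CAU (His): third position 2-fold.
Codon 7 CGA (Arg): third position 4-fold.
Codon 8 ACA (Thr): third position 4-fold.
Codon 9 CAA (Gln): third position 2-fold.
Four-fold degenerate third positions: 3.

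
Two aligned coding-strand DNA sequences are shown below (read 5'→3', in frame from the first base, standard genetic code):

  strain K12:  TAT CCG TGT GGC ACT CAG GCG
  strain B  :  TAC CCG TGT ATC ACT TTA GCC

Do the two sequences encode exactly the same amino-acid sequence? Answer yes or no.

no

Codon 1: TAT Tyr / TAC Tyr — synonymous.
Codon 2: CCG Pro / CCG Pro — identical.
Codon 3: TGT Cys / TGT Cys — identical.
Codon 4: GGC Gly / ATC Ile — nonsynonymous.
Codon 5: ACT Thr / ACT Thr — identical.
Codon 6: CAG Gln / TTA Leu — nonsynonymous.
Codon 7: GCG Ala / GCC Ala — synonymous.
Nonsynonymous differences: 2 → different protein.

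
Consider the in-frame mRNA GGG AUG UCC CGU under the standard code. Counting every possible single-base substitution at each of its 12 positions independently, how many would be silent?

Codon 1 (GGG, Gly): 3 synonymous substitutions.
Codon 2 (AUG, Met): 0 synonymous substitutions.
Codon 3 (UCC, Ser): 3 synonymous substitutions.
Codon 4 (CGU, Arg): 3 synonymous substitutions.
Total: 3 + 0 + 3 + 3 = 9.

9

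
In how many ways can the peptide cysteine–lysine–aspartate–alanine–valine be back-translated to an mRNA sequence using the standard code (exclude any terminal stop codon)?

128

Cys: 2 codons.
Lys: 2 codons.
Asp: 2 codons.
Ala: 4 codons.
Val: 4 codons.
2 × 2 × 2 × 4 × 4 = 128.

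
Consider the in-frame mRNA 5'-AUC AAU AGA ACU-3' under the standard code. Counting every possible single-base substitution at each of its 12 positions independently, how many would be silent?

Codon 1 (AUC, Ile): 2 synonymous substitutions.
Codon 2 (AAU, Asn): 1 synonymous substitution.
Codon 3 (AGA, Arg): 2 synonymous substitutions.
Codon 4 (ACU, Thr): 3 synonymous substitutions.
Total: 2 + 1 + 2 + 3 = 8.

8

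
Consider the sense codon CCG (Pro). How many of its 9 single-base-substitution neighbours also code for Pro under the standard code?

3

Position 1: none → 0 synonymous.
Position 2: none → 0 synonymous.
Position 3: CCU, CCC, CCA → 3 synonymous.
Total: 0 + 0 + 3 = 3.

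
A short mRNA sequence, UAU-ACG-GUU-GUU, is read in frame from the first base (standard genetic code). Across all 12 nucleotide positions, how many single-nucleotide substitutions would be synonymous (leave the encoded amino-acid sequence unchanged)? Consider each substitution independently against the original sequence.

10

Codon 1 (UAU, Tyr): 1 synonymous substitution.
Codon 2 (ACG, Thr): 3 synonymous substitutions.
Codon 3 (GUU, Val): 3 synonymous substitutions.
Codon 4 (GUU, Val): 3 synonymous substitutions.
Total: 1 + 3 + 3 + 3 = 10.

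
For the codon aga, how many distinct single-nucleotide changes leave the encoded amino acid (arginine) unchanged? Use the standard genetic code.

Position 1: CGA → 1 synonymous.
Position 2: none → 0 synonymous.
Position 3: AGG → 1 synonymous.
Total: 1 + 0 + 1 = 2.

2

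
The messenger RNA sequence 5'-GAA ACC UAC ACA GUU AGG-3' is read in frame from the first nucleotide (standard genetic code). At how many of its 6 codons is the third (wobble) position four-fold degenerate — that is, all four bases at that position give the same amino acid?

3

Codon 1 GAA (Glu): third position 2-fold.
Codon 2 ACC (Thr): third position 4-fold.
Codon 3 UAC (Tyr): third position 2-fold.
Codon 4 ACA (Thr): third position 4-fold.
Codon 5 GUU (Val): third position 4-fold.
Codon 6 AGG (Arg): third position 2-fold.
Four-fold degenerate third positions: 3.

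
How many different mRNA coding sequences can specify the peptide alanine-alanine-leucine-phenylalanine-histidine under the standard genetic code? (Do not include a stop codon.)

384

Ala: 4 codons.
Ala: 4 codons.
Leu: 6 codons.
Phe: 2 codons.
His: 2 codons.
4 × 4 × 6 × 2 × 2 = 384.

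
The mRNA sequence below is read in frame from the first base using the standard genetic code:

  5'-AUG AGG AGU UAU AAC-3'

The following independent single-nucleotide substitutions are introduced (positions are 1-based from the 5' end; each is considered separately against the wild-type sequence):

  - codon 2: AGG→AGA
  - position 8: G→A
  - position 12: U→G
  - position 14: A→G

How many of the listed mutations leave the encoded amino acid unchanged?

Codon 2: AGG (Arg) → AGA (Arg) — synonymous.
Codon 3: AGU (Ser) → AAU (Asn) — missense.
Codon 4: UAU (Tyr) → UAG (Stop) — nonsense.
Codon 5: AAC (Asn) → AGC (Ser) — missense.
Synonymous: 1 of 4.

1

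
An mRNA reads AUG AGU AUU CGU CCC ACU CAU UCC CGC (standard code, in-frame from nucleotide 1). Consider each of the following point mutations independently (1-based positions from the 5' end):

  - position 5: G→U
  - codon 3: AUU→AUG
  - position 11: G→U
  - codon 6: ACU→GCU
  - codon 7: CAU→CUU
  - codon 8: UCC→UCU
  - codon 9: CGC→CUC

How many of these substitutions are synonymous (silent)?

1

Codon 2: AGU (Ser) → AUU (Ile) — missense.
Codon 3: AUU (Ile) → AUG (Met) — missense.
Codon 4: CGU (Arg) → CUU (Leu) — missense.
Codon 6: ACU (Thr) → GCU (Ala) — missense.
Codon 7: CAU (His) → CUU (Leu) — missense.
Codon 8: UCC (Ser) → UCU (Ser) — synonymous.
Codon 9: CGC (Arg) → CUC (Leu) — missense.
Synonymous: 1 of 7.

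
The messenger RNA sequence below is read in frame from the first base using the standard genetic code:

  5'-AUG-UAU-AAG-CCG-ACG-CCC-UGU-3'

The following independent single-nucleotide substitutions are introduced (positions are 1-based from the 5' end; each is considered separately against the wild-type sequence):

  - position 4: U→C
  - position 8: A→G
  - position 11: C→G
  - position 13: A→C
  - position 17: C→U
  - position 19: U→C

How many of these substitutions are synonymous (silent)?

Codon 2: UAU (Tyr) → CAU (His) — missense.
Codon 3: AAG (Lys) → AGG (Arg) — missense.
Codon 4: CCG (Pro) → CGG (Arg) — missense.
Codon 5: ACG (Thr) → CCG (Pro) — missense.
Codon 6: CCC (Pro) → CUC (Leu) — missense.
Codon 7: UGU (Cys) → CGU (Arg) — missense.
Synonymous: 0 of 6.

0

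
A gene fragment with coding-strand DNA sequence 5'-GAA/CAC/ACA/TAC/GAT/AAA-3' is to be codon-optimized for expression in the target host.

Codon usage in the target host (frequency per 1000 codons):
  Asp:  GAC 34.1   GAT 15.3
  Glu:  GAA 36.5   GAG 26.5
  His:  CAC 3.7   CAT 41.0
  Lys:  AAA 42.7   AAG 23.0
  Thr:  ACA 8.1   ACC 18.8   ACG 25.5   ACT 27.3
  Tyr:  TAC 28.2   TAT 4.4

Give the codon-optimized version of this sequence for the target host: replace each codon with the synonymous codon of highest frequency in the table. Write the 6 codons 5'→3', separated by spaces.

Codon 1 (Glu): best is GAA at 36.5.
Codon 2 (His): best is CAT at 41.0.
Codon 3 (Thr): best is ACT at 27.3.
Codon 4 (Tyr): best is TAC at 28.2.
Codon 5 (Asp): best is GAC at 34.1.
Codon 6 (Lys): best is AAA at 42.7.

GAA CAT ACT TAC GAC AAA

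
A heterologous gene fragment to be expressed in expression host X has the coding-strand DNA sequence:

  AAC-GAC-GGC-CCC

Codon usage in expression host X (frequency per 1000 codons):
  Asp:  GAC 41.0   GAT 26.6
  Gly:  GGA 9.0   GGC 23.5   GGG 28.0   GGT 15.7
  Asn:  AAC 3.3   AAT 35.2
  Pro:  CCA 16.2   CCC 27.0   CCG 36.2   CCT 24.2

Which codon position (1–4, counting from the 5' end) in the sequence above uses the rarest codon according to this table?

Codon 1 AAC (Asn): 3.3 per 1000.
Codon 2 GAC (Asp): 41.0 per 1000.
Codon 3 GGC (Gly): 23.5 per 1000.
Codon 4 CCC (Pro): 27.0 per 1000.
Lowest frequency is 3.3 at codon 1.

1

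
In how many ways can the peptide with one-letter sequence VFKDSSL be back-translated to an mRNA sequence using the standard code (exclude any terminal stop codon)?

Val: 4 codons.
Phe: 2 codons.
Lys: 2 codons.
Asp: 2 codons.
Ser: 6 codons.
Ser: 6 codons.
Leu: 6 codons.
4 × 2 × 2 × 2 × 6 × 6 × 6 = 6912.

6912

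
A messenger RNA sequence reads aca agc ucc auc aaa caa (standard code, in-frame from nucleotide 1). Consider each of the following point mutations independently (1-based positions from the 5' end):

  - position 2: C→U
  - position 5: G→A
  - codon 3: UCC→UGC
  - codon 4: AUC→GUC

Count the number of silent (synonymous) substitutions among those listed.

Codon 1: ACA (Thr) → AUA (Ile) — missense.
Codon 2: AGC (Ser) → AAC (Asn) — missense.
Codon 3: UCC (Ser) → UGC (Cys) — missense.
Codon 4: AUC (Ile) → GUC (Val) — missense.
Synonymous: 0 of 4.

0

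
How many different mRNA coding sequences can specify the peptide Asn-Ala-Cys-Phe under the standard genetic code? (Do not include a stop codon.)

Asn: 2 codons.
Ala: 4 codons.
Cys: 2 codons.
Phe: 2 codons.
2 × 4 × 2 × 2 = 32.

32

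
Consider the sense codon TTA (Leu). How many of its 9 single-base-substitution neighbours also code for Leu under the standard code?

2

Position 1: CTA → 1 synonymous.
Position 2: none → 0 synonymous.
Position 3: TTG → 1 synonymous.
Total: 1 + 0 + 1 = 2.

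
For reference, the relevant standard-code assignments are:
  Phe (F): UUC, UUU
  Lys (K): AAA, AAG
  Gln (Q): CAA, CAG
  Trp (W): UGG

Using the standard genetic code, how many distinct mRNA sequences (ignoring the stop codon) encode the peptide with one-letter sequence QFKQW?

Gln: 2 codons.
Phe: 2 codons.
Lys: 2 codons.
Gln: 2 codons.
Trp: 1 codon.
2 × 2 × 2 × 2 × 1 = 16.

16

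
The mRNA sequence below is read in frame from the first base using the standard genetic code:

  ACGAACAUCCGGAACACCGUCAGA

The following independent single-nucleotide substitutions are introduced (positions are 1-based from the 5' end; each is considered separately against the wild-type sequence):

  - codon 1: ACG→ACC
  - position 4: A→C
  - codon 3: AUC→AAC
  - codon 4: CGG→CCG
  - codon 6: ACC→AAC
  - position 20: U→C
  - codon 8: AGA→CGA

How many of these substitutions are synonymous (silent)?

Codon 1: ACG (Thr) → ACC (Thr) — synonymous.
Codon 2: AAC (Asn) → CAC (His) — missense.
Codon 3: AUC (Ile) → AAC (Asn) — missense.
Codon 4: CGG (Arg) → CCG (Pro) — missense.
Codon 6: ACC (Thr) → AAC (Asn) — missense.
Codon 7: GUC (Val) → GCC (Ala) — missense.
Codon 8: AGA (Arg) → CGA (Arg) — synonymous.
Synonymous: 2 of 7.

2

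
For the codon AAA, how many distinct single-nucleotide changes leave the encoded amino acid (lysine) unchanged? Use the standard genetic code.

1

Position 1: none → 0 synonymous.
Position 2: none → 0 synonymous.
Position 3: AAG → 1 synonymous.
Total: 0 + 0 + 1 = 1.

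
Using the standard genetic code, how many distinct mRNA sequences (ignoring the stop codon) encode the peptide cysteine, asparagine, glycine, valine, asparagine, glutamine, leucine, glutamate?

Cys: 2 codons.
Asn: 2 codons.
Gly: 4 codons.
Val: 4 codons.
Asn: 2 codons.
Gln: 2 codons.
Leu: 6 codons.
Glu: 2 codons.
2 × 2 × 4 × 4 × 2 × 2 × 6 × 2 = 3072.

3072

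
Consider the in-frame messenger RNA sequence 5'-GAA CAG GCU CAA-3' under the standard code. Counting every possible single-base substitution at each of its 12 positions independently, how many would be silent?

6

Codon 1 (GAA, Glu): 1 synonymous substitution.
Codon 2 (CAG, Gln): 1 synonymous substitution.
Codon 3 (GCU, Ala): 3 synonymous substitutions.
Codon 4 (CAA, Gln): 1 synonymous substitution.
Total: 1 + 1 + 3 + 1 = 6.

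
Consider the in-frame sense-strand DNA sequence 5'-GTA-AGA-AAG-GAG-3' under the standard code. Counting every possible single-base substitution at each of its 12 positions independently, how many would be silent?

Codon 1 (GTA, Val): 3 synonymous substitutions.
Codon 2 (AGA, Arg): 2 synonymous substitutions.
Codon 3 (AAG, Lys): 1 synonymous substitution.
Codon 4 (GAG, Glu): 1 synonymous substitution.
Total: 3 + 2 + 1 + 1 = 7.

7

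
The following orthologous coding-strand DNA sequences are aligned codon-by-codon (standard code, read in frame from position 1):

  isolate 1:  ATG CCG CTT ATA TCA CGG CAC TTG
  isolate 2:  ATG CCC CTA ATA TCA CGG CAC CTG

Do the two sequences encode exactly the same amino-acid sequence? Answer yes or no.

Codon 1: ATG Met / ATG Met — identical.
Codon 2: CCG Pro / CCC Pro — synonymous.
Codon 3: CTT Leu / CTA Leu — synonymous.
Codon 4: ATA Ile / ATA Ile — identical.
Codon 5: TCA Ser / TCA Ser — identical.
Codon 6: CGG Arg / CGG Arg — identical.
Codon 7: CAC His / CAC His — identical.
Codon 8: TTG Leu / CTG Leu — synonymous.
Nonsynonymous differences: 0 → same protein.

yes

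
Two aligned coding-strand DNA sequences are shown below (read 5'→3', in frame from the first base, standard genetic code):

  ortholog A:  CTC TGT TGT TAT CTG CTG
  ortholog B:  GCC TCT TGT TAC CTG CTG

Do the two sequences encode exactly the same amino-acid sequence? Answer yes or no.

no

Codon 1: CTC Leu / GCC Ala — nonsynonymous.
Codon 2: TGT Cys / TCT Ser — nonsynonymous.
Codon 3: TGT Cys / TGT Cys — identical.
Codon 4: TAT Tyr / TAC Tyr — synonymous.
Codon 5: CTG Leu / CTG Leu — identical.
Codon 6: CTG Leu / CTG Leu — identical.
Nonsynonymous differences: 2 → different protein.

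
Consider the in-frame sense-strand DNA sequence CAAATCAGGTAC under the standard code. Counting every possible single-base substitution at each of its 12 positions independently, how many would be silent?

Codon 1 (CAA, Gln): 1 synonymous substitution.
Codon 2 (ATC, Ile): 2 synonymous substitutions.
Codon 3 (AGG, Arg): 2 synonymous substitutions.
Codon 4 (TAC, Tyr): 1 synonymous substitution.
Total: 1 + 2 + 2 + 1 = 6.

6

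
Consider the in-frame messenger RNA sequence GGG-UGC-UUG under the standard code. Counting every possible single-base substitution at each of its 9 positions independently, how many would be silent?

Codon 1 (GGG, Gly): 3 synonymous substitutions.
Codon 2 (UGC, Cys): 1 synonymous substitution.
Codon 3 (UUG, Leu): 2 synonymous substitutions.
Total: 3 + 1 + 2 = 6.

6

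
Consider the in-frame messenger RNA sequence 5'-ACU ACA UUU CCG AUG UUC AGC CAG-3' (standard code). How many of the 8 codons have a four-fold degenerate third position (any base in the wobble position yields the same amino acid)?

3

Codon 1 ACU (Thr): third position 4-fold.
Codon 2 ACA (Thr): third position 4-fold.
Codon 3 UUU (Phe): third position 2-fold.
Codon 4 CCG (Pro): third position 4-fold.
Codon 5 AUG (Met): third position 1-fold.
Codon 6 UUC (Phe): third position 2-fold.
Codon 7 AGC (Ser): third position 2-fold.
Codon 8 CAG (Gln): third position 2-fold.
Four-fold degenerate third positions: 3.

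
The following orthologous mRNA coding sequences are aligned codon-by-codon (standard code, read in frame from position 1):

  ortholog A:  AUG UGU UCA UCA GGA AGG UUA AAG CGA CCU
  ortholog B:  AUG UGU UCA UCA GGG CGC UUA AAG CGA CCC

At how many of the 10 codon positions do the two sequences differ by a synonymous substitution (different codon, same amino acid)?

Codon 1: AUG Met / AUG Met — identical.
Codon 2: UGU Cys / UGU Cys — identical.
Codon 3: UCA Ser / UCA Ser — identical.
Codon 4: UCA Ser / UCA Ser — identical.
Codon 5: GGA Gly / GGG Gly — synonymous.
Codon 6: AGG Arg / CGC Arg — synonymous.
Codon 7: UUA Leu / UUA Leu — identical.
Codon 8: AAG Lys / AAG Lys — identical.
Codon 9: CGA Arg / CGA Arg — identical.
Codon 10: CCU Pro / CCC Pro — synonymous.
Synonymous differences: 3.

3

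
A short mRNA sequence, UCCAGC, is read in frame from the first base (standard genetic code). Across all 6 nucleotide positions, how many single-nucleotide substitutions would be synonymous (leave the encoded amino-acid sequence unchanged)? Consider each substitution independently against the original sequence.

Codon 1 (UCC, Ser): 3 synonymous substitutions.
Codon 2 (AGC, Ser): 1 synonymous substitution.
Total: 3 + 1 = 4.

4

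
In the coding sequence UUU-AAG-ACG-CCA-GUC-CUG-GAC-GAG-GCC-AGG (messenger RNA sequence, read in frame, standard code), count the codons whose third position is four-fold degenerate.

5

Codon 1 UUU (Phe): third position 2-fold.
Codon 2 AAG (Lys): third position 2-fold.
Codon 3 ACG (Thr): third position 4-fold.
Codon 4 CCA (Pro): third position 4-fold.
Codon 5 GUC (Val): third position 4-fold.
Codon 6 CUG (Leu): third position 4-fold.
Codon 7 GAC (Asp): third position 2-fold.
Codon 8 GAG (Glu): third position 2-fold.
Codon 9 GCC (Ala): third position 4-fold.
Codon 10 AGG (Arg): third position 2-fold.
Four-fold degenerate third positions: 5.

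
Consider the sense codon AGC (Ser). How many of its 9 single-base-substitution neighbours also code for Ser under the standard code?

Position 1: none → 0 synonymous.
Position 2: none → 0 synonymous.
Position 3: AGU → 1 synonymous.
Total: 0 + 0 + 1 = 1.

1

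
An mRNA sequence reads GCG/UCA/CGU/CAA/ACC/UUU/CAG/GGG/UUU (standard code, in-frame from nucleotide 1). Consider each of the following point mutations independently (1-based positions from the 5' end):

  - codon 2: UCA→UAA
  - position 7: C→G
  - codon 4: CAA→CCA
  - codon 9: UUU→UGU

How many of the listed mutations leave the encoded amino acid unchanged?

0

Codon 2: UCA (Ser) → UAA (Stop) — nonsense.
Codon 3: CGU (Arg) → GGU (Gly) — missense.
Codon 4: CAA (Gln) → CCA (Pro) — missense.
Codon 9: UUU (Phe) → UGU (Cys) — missense.
Synonymous: 0 of 4.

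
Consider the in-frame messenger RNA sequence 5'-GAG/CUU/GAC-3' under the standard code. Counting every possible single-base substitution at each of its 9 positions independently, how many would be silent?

5

Codon 1 (GAG, Glu): 1 synonymous substitution.
Codon 2 (CUU, Leu): 3 synonymous substitutions.
Codon 3 (GAC, Asp): 1 synonymous substitution.
Total: 1 + 3 + 1 = 5.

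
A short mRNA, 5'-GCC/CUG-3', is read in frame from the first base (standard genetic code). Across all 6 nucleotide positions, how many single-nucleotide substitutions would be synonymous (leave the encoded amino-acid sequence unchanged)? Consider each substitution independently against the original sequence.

Codon 1 (GCC, Ala): 3 synonymous substitutions.
Codon 2 (CUG, Leu): 4 synonymous substitutions.
Total: 3 + 4 = 7.

7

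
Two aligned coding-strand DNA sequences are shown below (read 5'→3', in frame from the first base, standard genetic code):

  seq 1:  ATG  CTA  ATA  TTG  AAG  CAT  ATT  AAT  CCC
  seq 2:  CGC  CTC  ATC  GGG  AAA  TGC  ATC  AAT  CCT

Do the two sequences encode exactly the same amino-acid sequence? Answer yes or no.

no

Codon 1: ATG Met / CGC Arg — nonsynonymous.
Codon 2: CTA Leu / CTC Leu — synonymous.
Codon 3: ATA Ile / ATC Ile — synonymous.
Codon 4: TTG Leu / GGG Gly — nonsynonymous.
Codon 5: AAG Lys / AAA Lys — synonymous.
Codon 6: CAT His / TGC Cys — nonsynonymous.
Codon 7: ATT Ile / ATC Ile — synonymous.
Codon 8: AAT Asn / AAT Asn — identical.
Codon 9: CCC Pro / CCT Pro — synonymous.
Nonsynonymous differences: 3 → different protein.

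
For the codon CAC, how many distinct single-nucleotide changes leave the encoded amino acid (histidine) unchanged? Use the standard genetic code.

Position 1: none → 0 synonymous.
Position 2: none → 0 synonymous.
Position 3: CAU → 1 synonymous.
Total: 0 + 0 + 1 = 1.

1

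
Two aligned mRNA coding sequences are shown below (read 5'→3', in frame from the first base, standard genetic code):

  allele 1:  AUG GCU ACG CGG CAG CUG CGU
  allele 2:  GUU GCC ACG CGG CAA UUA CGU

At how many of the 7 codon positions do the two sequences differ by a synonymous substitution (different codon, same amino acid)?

3

Codon 1: AUG Met / GUU Val — nonsynonymous.
Codon 2: GCU Ala / GCC Ala — synonymous.
Codon 3: ACG Thr / ACG Thr — identical.
Codon 4: CGG Arg / CGG Arg — identical.
Codon 5: CAG Gln / CAA Gln — synonymous.
Codon 6: CUG Leu / UUA Leu — synonymous.
Codon 7: CGU Arg / CGU Arg — identical.
Synonymous differences: 3.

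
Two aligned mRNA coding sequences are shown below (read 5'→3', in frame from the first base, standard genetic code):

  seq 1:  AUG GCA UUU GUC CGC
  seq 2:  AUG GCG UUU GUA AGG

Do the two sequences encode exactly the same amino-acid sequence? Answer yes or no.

yes

Codon 1: AUG Met / AUG Met — identical.
Codon 2: GCA Ala / GCG Ala — synonymous.
Codon 3: UUU Phe / UUU Phe — identical.
Codon 4: GUC Val / GUA Val — synonymous.
Codon 5: CGC Arg / AGG Arg — synonymous.
Nonsynonymous differences: 0 → same protein.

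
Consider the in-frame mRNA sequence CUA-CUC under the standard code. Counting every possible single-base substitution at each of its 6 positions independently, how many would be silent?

7

Codon 1 (CUA, Leu): 4 synonymous substitutions.
Codon 2 (CUC, Leu): 3 synonymous substitutions.
Total: 4 + 3 = 7.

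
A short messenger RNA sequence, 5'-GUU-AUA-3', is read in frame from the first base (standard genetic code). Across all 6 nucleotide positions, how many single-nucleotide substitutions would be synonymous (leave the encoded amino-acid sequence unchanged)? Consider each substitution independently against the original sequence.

5

Codon 1 (GUU, Val): 3 synonymous substitutions.
Codon 2 (AUA, Ile): 2 synonymous substitutions.
Total: 3 + 2 = 5.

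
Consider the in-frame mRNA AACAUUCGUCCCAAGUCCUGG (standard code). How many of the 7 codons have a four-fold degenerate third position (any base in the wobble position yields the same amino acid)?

3

Codon 1 AAC (Asn): third position 2-fold.
Codon 2 AUU (Ile): third position 3-fold.
Codon 3 CGU (Arg): third position 4-fold.
Codon 4 CCC (Pro): third position 4-fold.
Codon 5 AAG (Lys): third position 2-fold.
Codon 6 UCC (Ser): third position 4-fold.
Codon 7 UGG (Trp): third position 1-fold.
Four-fold degenerate third positions: 3.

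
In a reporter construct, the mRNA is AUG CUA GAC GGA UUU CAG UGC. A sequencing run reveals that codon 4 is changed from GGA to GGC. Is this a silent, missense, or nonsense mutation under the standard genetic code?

Position 12 falls in codon 4: GGA → Gly.
After the substitution the codon is GGC → Gly.
Both encode Gly, so the change is synonymous.

silent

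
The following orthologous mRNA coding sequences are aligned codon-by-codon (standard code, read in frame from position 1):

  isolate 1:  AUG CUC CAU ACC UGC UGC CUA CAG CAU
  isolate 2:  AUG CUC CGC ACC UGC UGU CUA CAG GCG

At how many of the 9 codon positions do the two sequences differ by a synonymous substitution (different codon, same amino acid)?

Codon 1: AUG Met / AUG Met — identical.
Codon 2: CUC Leu / CUC Leu — identical.
Codon 3: CAU His / CGC Arg — nonsynonymous.
Codon 4: ACC Thr / ACC Thr — identical.
Codon 5: UGC Cys / UGC Cys — identical.
Codon 6: UGC Cys / UGU Cys — synonymous.
Codon 7: CUA Leu / CUA Leu — identical.
Codon 8: CAG Gln / CAG Gln — identical.
Codon 9: CAU His / GCG Ala — nonsynonymous.
Synonymous differences: 1.

1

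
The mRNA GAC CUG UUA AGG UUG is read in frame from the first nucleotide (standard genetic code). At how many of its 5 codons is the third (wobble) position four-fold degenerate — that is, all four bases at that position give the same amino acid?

1

Codon 1 GAC (Asp): third position 2-fold.
Codon 2 CUG (Leu): third position 4-fold.
Codon 3 UUA (Leu): third position 2-fold.
Codon 4 AGG (Arg): third position 2-fold.
Codon 5 UUG (Leu): third position 2-fold.
Four-fold degenerate third positions: 1.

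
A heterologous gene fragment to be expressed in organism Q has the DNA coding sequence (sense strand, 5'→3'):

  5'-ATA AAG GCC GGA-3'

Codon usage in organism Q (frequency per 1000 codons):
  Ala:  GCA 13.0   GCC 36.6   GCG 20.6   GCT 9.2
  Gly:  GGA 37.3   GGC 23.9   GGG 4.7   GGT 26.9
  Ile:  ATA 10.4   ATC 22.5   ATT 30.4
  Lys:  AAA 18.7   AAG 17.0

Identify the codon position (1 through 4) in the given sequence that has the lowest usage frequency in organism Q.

Codon 1 ATA (Ile): 10.4 per 1000.
Codon 2 AAG (Lys): 17.0 per 1000.
Codon 3 GCC (Ala): 36.6 per 1000.
Codon 4 GGA (Gly): 37.3 per 1000.
Lowest frequency is 10.4 at codon 1.

1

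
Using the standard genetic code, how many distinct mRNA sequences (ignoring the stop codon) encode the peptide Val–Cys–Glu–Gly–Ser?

384

Val: 4 codons.
Cys: 2 codons.
Glu: 2 codons.
Gly: 4 codons.
Ser: 6 codons.
4 × 2 × 2 × 4 × 6 = 384.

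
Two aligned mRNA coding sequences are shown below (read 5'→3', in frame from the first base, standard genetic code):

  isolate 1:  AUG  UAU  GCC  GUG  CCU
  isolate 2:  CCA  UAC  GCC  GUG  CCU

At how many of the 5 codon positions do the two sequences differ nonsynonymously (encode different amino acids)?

1

Codon 1: AUG Met / CCA Pro — nonsynonymous.
Codon 2: UAU Tyr / UAC Tyr — synonymous.
Codon 3: GCC Ala / GCC Ala — identical.
Codon 4: GUG Val / GUG Val — identical.
Codon 5: CCU Pro / CCU Pro — identical.
Nonsynonymous differences: 1.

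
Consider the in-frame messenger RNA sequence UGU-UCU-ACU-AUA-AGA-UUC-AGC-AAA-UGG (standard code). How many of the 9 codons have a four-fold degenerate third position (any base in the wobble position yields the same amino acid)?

Codon 1 UGU (Cys): third position 2-fold.
Codon 2 UCU (Ser): third position 4-fold.
Codon 3 ACU (Thr): third position 4-fold.
Codon 4 AUA (Ile): third position 3-fold.
Codon 5 AGA (Arg): third position 2-fold.
Codon 6 UUC (Phe): third position 2-fold.
Codon 7 AGC (Ser): third position 2-fold.
Codon 8 AAA (Lys): third position 2-fold.
Codon 9 UGG (Trp): third position 1-fold.
Four-fold degenerate third positions: 2.

2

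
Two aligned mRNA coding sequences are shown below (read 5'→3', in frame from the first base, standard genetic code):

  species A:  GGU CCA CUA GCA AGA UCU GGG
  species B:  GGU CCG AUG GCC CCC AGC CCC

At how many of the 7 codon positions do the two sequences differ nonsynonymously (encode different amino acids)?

Codon 1: GGU Gly / GGU Gly — identical.
Codon 2: CCA Pro / CCG Pro — synonymous.
Codon 3: CUA Leu / AUG Met — nonsynonymous.
Codon 4: GCA Ala / GCC Ala — synonymous.
Codon 5: AGA Arg / CCC Pro — nonsynonymous.
Codon 6: UCU Ser / AGC Ser — synonymous.
Codon 7: GGG Gly / CCC Pro — nonsynonymous.
Nonsynonymous differences: 3.

3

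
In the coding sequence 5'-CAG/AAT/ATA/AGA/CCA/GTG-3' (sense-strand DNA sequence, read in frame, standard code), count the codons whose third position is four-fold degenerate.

2

Codon 1 CAG (Gln): third position 2-fold.
Codon 2 AAT (Asn): third position 2-fold.
Codon 3 ATA (Ile): third position 3-fold.
Codon 4 AGA (Arg): third position 2-fold.
Codon 5 CCA (Pro): third position 4-fold.
Codon 6 GTG (Val): third position 4-fold.
Four-fold degenerate third positions: 2.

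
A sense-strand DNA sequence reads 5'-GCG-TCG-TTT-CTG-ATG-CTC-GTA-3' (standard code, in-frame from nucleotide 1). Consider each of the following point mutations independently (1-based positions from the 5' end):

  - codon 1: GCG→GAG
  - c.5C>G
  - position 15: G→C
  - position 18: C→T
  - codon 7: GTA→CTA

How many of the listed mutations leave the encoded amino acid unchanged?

Codon 1: GCG (Ala) → GAG (Glu) — missense.
Codon 2: TCG (Ser) → TGG (Trp) — missense.
Codon 5: ATG (Met) → ATC (Ile) — missense.
Codon 6: CTC (Leu) → CTT (Leu) — synonymous.
Codon 7: GTA (Val) → CTA (Leu) — missense.
Synonymous: 1 of 5.

1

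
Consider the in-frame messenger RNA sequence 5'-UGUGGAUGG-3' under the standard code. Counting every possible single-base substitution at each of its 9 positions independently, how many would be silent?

4

Codon 1 (UGU, Cys): 1 synonymous substitution.
Codon 2 (GGA, Gly): 3 synonymous substitutions.
Codon 3 (UGG, Trp): 0 synonymous substitutions.
Total: 1 + 3 + 0 = 4.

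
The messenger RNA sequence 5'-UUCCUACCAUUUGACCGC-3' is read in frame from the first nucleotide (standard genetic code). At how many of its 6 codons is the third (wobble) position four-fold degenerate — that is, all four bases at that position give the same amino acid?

Codon 1 UUC (Phe): third position 2-fold.
Codon 2 CUA (Leu): third position 4-fold.
Codon 3 CCA (Pro): third position 4-fold.
Codon 4 UUU (Phe): third position 2-fold.
Codon 5 GAC (Asp): third position 2-fold.
Codon 6 CGC (Arg): third position 4-fold.
Four-fold degenerate third positions: 3.

3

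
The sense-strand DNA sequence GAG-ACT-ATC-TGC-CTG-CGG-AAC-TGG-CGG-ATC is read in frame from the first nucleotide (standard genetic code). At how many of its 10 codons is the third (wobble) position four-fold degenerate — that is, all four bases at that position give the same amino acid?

Codon 1 GAG (Glu): third position 2-fold.
Codon 2 ACT (Thr): third position 4-fold.
Codon 3 ATC (Ile): third position 3-fold.
Codon 4 TGC (Cys): third position 2-fold.
Codon 5 CTG (Leu): third position 4-fold.
Codon 6 CGG (Arg): third position 4-fold.
Codon 7 AAC (Asn): third position 2-fold.
Codon 8 TGG (Trp): third position 1-fold.
Codon 9 CGG (Arg): third position 4-fold.
Codon 10 ATC (Ile): third position 3-fold.
Four-fold degenerate third positions: 4.

4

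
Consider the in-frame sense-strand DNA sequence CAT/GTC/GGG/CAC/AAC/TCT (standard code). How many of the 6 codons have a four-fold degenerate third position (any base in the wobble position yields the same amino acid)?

Codon 1 CAT (His): third position 2-fold.
Codon 2 GTC (Val): third position 4-fold.
Codon 3 GGG (Gly): third position 4-fold.
Codon 4 CAC (His): third position 2-fold.
Codon 5 AAC (Asn): third position 2-fold.
Codon 6 TCT (Ser): third position 4-fold.
Four-fold degenerate third positions: 3.

3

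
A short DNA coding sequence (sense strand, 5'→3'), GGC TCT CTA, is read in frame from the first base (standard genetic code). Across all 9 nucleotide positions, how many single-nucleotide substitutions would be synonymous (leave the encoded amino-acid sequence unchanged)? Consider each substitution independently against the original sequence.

10

Codon 1 (GGC, Gly): 3 synonymous substitutions.
Codon 2 (TCT, Ser): 3 synonymous substitutions.
Codon 3 (CTA, Leu): 4 synonymous substitutions.
Total: 3 + 3 + 4 = 10.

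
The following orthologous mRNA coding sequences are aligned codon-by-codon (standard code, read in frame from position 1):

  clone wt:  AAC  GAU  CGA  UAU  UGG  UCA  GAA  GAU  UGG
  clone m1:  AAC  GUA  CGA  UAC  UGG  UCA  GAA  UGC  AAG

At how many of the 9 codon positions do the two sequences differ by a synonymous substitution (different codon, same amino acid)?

Codon 1: AAC Asn / AAC Asn — identical.
Codon 2: GAU Asp / GUA Val — nonsynonymous.
Codon 3: CGA Arg / CGA Arg — identical.
Codon 4: UAU Tyr / UAC Tyr — synonymous.
Codon 5: UGG Trp / UGG Trp — identical.
Codon 6: UCA Ser / UCA Ser — identical.
Codon 7: GAA Glu / GAA Glu — identical.
Codon 8: GAU Asp / UGC Cys — nonsynonymous.
Codon 9: UGG Trp / AAG Lys — nonsynonymous.
Synonymous differences: 1.

1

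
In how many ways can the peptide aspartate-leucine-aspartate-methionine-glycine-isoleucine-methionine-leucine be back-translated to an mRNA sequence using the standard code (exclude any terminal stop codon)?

1728

Asp: 2 codons.
Leu: 6 codons.
Asp: 2 codons.
Met: 1 codon.
Gly: 4 codons.
Ile: 3 codons.
Met: 1 codon.
Leu: 6 codons.
2 × 6 × 2 × 1 × 4 × 3 × 1 × 6 = 1728.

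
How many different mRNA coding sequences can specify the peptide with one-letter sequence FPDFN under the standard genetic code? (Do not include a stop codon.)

64

Phe: 2 codons.
Pro: 4 codons.
Asp: 2 codons.
Phe: 2 codons.
Asn: 2 codons.
2 × 4 × 2 × 2 × 2 = 64.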